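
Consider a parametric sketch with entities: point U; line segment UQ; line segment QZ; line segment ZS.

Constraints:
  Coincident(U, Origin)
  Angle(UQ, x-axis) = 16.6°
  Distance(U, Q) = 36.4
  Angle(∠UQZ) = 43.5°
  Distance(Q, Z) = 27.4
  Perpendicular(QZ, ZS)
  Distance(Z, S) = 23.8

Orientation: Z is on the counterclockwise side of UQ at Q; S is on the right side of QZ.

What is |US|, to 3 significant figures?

48.9

U is at the origin; UQ runs at 16.6° with length 36.4, so Q = 36.4·(cos 16.6°, sin 16.6°) = (34.9, 10.4). ∠UQZ = 43.5°, so QZ runs at 16.6° + (180° − 43.5°) = 153° from the x-axis; with |QZ| = 27.4, Z = Q + 27.4·(cos 153°, sin 153°) = (10.4, 22.8). QZ is perpendicular to ZS; with |ZS| = 23.8 on the right of QZ, S = Z + 23.8·(0.452, 0.892) = (21.2, 44.0). Then |US| = |S − U| = 48.9.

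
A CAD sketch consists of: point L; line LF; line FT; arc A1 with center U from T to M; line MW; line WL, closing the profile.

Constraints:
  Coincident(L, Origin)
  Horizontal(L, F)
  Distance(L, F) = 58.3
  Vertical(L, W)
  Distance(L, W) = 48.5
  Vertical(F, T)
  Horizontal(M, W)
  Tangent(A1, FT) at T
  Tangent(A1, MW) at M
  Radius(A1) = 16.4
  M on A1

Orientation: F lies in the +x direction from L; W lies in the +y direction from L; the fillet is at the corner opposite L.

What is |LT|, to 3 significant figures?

66.6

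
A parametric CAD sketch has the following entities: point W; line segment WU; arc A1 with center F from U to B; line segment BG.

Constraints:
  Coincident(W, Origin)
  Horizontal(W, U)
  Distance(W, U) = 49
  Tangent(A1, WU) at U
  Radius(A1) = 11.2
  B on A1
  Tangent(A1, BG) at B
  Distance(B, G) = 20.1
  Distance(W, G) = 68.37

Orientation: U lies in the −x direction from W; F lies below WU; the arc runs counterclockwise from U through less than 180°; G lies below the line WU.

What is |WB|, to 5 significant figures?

61.139

W is at the origin; WU is horizontal with |WU| = 49.0 and U on the −x side, so U = (-49.000, 0.0000). Since A1 is tangent to WU there, FU ⟂ WU, so F = U + (0, -11.2) = (-49.000, -11.200). Since FB ⟂ BG (tangency), |FG| = √(11.2² + 20.1²) = 23.010 regardless of where B sits on A1. So G lies on both circle(W, 68.37) and circle(F, 23.010); the below-WU intersection is G = (-61.033, -30.813). B is the foot of the tangent from G: B = (-60.190, -10.730).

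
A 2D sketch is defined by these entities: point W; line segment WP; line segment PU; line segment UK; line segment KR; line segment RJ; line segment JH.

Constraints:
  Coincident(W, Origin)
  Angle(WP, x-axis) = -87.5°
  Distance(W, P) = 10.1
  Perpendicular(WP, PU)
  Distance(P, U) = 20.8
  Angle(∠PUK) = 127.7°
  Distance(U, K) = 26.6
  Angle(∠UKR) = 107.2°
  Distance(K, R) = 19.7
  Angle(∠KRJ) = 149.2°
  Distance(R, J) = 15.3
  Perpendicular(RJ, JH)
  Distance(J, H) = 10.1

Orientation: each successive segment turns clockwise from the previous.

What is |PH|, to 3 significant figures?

35.0

W is at the origin; WP runs at -87.5° with length 10.1, so P = (0.441, -10.1). WP ⟂ PU, so PU runs at -178°; with |PU| = 20.8, U = (-20.3, -11.0). ∠PUK = 127.7° gives UK at 130° from the x-axis; with |UK| = 26.6, K = (-37.5, 9.32). ∠UKR = 107.2° gives KR at 57.4° from the x-axis; with |KR| = 19.7, R = (-26.9, 25.9). ∠KRJ = 149.2° gives RJ at 26.6° from the x-axis; with |RJ| = 15.3, J = (-13.2, 32.8). RJ ⟂ JH, so JH runs at -63.4°; with |JH| = 10.1, H = (-8.69, 23.7). Then |PH| = |H − P| = 35.0.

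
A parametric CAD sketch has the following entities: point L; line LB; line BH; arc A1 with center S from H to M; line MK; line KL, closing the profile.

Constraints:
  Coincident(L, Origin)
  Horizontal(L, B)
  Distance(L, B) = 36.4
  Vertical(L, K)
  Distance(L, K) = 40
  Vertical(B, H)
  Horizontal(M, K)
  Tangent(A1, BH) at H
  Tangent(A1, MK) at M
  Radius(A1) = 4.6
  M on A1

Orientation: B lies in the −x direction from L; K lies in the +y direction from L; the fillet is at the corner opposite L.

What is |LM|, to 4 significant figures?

51.10

L is at the origin; LB is horizontal with |LB| = 36.4 and B on the −x side, so B = (-36.40, 0.000). L and K share the same x with |LK| = 40.0 and K on the +y side, so K = (0.000, 40.00). The virtual corner opposite L is at (-36.40, 40.00). Since A1 is tangent to BH there, SH ⟂ BH and tangency of A1 to MK means the radius SM is perpendicular to MK, with radius 4.6, so the center S sits 4.6 in from both sides at S = (-31.80, 35.40). That places the tangent points at H = (-36.40, 35.40) on BH and M = (-31.80, 40.00) on MK. Then |LM| = |M − L| = 51.10.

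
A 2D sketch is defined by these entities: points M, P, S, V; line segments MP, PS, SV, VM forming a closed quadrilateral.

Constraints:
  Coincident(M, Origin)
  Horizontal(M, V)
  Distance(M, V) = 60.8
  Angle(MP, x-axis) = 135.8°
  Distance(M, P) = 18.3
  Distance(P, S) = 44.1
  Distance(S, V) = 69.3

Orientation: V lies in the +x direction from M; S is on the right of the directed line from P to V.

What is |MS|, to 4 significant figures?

29.90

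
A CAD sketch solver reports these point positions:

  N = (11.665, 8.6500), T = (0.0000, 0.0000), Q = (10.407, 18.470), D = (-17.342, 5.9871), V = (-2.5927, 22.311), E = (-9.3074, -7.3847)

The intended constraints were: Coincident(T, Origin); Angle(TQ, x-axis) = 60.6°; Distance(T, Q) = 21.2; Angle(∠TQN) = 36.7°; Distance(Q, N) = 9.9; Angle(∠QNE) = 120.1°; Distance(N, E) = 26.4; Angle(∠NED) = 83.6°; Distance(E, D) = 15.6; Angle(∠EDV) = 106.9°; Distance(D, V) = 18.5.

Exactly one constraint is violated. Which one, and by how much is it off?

Distance(D, V) = 18.5 — off by 3.50.

T = (0.00, 0.00) ✓; TQ at 60.60° ✓; |TQ| = 21.20 ✓; ∠TQN = 36.70° ✓; |QN| = 9.900 ✓; ∠QNE = 120.1° ✓; |NE| = 26.40 ✓; ∠NED = 83.60° ✓; |ED| = 15.60 ✓; ∠EDV = 106.9° ✓; |DV| = 22.00 ✗.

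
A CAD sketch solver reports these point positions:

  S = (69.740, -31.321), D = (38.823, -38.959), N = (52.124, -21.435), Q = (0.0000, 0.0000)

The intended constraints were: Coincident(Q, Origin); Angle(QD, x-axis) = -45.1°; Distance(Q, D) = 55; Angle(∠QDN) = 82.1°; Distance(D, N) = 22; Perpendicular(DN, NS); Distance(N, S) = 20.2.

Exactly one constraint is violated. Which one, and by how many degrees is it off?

Perpendicular(DN, NS) — off by 7.90°.

Q = (0.00, 0.00) ✓; QD at -45.10° ✓; |QD| = 55.00 ✓; ∠QDN = 82.10° ✓; |DN| = 22.00 ✓; ∠(DN, NS) = 82.10° ✗; |NS| = 20.20 ✓.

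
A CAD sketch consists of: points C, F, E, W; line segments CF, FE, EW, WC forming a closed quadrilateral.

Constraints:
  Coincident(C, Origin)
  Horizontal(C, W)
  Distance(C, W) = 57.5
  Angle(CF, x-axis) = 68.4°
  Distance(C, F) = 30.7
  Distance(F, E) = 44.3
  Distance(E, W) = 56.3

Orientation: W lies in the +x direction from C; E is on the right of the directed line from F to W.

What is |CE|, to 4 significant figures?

15.36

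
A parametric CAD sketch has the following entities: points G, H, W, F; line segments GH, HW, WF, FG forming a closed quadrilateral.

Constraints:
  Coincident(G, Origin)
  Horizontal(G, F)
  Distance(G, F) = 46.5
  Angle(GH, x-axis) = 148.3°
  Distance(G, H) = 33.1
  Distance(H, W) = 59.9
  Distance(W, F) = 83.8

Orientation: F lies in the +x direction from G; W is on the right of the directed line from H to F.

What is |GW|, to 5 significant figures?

49.655

G is at the origin; G and F share the same y with |GF| = 46.5 and F in +x, so F = (46.5, 0). GH runs at 148.3° with |GH| = 33.1, so H = (-28.162, 17.393). W is determined by |HW| = 59.9 and |WF| = 83.8 together: it lies at the intersection of circle(H, 59.9) and circle(F, 83.8). With |HF| = 76.661, the foot of the radical line on HF is 15.930 from H and the perpendicular offset is √(59.9² − 15.930²) = 57.743. Taking the right-of-HF solution: W = (-25.748, -42.458).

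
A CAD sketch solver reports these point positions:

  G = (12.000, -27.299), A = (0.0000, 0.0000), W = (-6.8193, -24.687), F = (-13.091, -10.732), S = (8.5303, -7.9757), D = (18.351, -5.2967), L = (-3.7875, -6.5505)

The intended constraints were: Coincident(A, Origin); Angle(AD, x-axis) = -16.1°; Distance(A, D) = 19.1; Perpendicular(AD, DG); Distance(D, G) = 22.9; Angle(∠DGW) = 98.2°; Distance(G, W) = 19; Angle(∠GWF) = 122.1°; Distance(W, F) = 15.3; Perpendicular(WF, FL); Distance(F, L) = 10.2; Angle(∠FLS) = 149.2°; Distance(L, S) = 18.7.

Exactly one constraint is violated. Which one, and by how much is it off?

Distance(L, S) = 18.7 — off by 6.30.

A = (0.00, 0.00) ✓; AD at -16.10° ✓; |AD| = 19.10 ✓; ∠(AD, DG) = 90.00° ✓; |DG| = 22.90 ✓; ∠DGW = 98.20° ✓; |GW| = 19.00 ✓; ∠GWF = 122.1° ✓; |WF| = 15.30 ✓; ∠(WF, FL) = 90.00° ✓; |FL| = 10.20 ✓; ∠FLS = 149.2° ✓; |LS| = 12.40 ✗.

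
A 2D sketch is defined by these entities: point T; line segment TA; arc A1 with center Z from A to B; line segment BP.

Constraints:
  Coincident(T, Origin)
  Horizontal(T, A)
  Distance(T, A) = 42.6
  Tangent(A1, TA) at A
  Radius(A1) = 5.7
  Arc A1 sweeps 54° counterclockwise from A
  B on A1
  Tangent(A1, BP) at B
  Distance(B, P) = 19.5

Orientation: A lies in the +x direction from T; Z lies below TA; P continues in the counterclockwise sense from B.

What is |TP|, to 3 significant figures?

32.1

T is at the origin; TA is horizontal with |TA| = 42.6 and A on the +x side, so A = (42.6, 0.00). The tangent condition forces ZA to be normal to TA, so Z = A + (0, -5.7) = (42.6, -5.70). On A1, A sits at bearing 90° from Z; a 54° counterclockwise sweep puts B at bearing 144°, so B = Z + 5.7·(cos 144°, sin 144°) = (38.0, -2.35). Since A1 is tangent to BP there, ZB ⟂ BP, so BP runs along (−sin 144°, cos 144°); with |BP| = 19.5, P = (26.5, -18.1). Then |TP| = |P − T| = 32.1.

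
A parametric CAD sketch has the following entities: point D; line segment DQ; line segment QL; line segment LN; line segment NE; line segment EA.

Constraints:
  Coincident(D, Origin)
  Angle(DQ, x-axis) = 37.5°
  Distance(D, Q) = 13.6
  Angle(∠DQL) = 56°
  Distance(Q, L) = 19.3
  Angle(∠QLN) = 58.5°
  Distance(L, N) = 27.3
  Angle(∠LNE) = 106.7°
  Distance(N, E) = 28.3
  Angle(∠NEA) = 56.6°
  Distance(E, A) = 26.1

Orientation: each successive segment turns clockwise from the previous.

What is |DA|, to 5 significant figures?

16.403

D is at the origin; DQ runs at 37.5° with length 13.6, so Q = (10.790, 8.2792). ∠DQL = 56.0° gives QL at -86.500° from the x-axis; with |QL| = 19.3, L = (11.968, -10.985). ∠QLN = 58.5° gives LN at 152.00° from the x-axis; with |LN| = 27.3, N = (-12.137, 1.8317). ∠LNE = 106.7° gives NE at 78.700° from the x-axis; with |NE| = 28.3, E = (-6.5914, 29.583). ∠NEA = 56.6° gives EA at -44.700° from the x-axis; with |EA| = 26.1, A = (11.961, 11.225). Then |DA| = |A − D| = 16.403.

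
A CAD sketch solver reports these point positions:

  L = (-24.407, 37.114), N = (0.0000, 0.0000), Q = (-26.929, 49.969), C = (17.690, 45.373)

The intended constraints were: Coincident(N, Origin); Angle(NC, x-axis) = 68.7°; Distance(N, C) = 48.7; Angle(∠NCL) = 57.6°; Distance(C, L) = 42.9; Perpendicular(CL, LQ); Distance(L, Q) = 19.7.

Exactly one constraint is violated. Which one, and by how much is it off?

Distance(L, Q) = 19.7 — off by 6.60.

N = (0.00, 0.00) ✓; NC at 68.70° ✓; |NC| = 48.70 ✓; ∠NCL = 57.60° ✓; |CL| = 42.90 ✓; ∠(CL, LQ) = 90.00° ✓; |LQ| = 13.10 ✗.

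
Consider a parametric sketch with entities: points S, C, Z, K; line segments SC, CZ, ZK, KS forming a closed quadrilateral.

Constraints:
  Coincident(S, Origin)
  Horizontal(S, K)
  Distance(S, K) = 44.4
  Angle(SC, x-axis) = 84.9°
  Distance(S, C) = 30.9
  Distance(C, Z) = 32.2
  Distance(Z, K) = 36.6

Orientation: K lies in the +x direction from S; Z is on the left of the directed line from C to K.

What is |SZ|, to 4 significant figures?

49.43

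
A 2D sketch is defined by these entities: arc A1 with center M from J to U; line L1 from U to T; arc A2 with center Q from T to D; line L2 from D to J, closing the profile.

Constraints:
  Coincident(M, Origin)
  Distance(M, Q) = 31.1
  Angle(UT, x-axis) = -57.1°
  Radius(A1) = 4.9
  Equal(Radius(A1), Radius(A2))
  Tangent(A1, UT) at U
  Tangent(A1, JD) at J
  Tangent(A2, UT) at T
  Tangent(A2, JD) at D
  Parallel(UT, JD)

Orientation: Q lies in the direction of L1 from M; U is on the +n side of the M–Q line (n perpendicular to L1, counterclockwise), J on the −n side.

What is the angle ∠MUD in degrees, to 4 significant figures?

72.51°

The slot axis is L1's direction at -57.1°, so u = (cos -57.1°, sin -57.1°) = (0.5432, -0.8396) and n = (−sin -57.1°, cos -57.1°) = (0.8396, 0.5432). M is at the origin and Q lies 31.1 along u from M, so Q = 31.1·u = (16.89, -26.11). Tangency of A1 to both parallel lines with radius 4.9 puts U and J at M ± 4.9·n: U = (4.114, 2.662), J = (-4.114, -2.662). Equal radii place T and D the same way about Q: T = Q + 4.9·n = (21.01, -23.45), D = Q − 4.9·n = (12.78, -28.77). Then cos ∠MUD = UM·UD / (|UM||UD|), giving 72.51°.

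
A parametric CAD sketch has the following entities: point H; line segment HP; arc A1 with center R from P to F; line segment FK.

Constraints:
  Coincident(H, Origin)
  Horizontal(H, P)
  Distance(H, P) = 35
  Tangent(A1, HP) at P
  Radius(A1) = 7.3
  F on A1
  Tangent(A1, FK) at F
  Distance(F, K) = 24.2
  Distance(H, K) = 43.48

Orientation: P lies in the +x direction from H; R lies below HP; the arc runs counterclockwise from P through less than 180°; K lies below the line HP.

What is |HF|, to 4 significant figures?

28.80

Checks: |RF| = 7.300 ✓; ∠(RF, FK) = 90.00° ✓; |FK| = 24.20 ✓; |HK| = 43.48 ✓.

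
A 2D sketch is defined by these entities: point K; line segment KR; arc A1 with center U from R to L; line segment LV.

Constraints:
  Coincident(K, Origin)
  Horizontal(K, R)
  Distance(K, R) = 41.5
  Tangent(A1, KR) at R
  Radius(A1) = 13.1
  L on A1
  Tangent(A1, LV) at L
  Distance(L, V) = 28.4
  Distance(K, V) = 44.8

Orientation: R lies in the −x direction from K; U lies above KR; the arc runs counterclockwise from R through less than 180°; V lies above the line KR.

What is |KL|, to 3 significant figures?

30.5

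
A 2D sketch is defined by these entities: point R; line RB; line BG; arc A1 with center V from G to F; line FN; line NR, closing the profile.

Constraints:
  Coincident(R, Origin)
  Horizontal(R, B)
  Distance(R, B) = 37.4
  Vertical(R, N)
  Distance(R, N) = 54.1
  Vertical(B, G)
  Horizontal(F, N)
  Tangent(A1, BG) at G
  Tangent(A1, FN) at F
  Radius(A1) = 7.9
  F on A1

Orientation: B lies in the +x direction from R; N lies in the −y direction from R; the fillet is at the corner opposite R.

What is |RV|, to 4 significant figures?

54.82

R and N share the same x with |RN| = 54.1 and N on the −y side, so N = (0.000, -54.10). The virtual corner opposite R is at (37.40, -54.10). The tangent condition forces VG to be normal to BG and the tangent condition forces VF to be normal to FN, with radius 7.9, so the center V sits 7.9 in from both sides at V = (29.50, -46.20). Then |RV| = |V − R| = 54.82.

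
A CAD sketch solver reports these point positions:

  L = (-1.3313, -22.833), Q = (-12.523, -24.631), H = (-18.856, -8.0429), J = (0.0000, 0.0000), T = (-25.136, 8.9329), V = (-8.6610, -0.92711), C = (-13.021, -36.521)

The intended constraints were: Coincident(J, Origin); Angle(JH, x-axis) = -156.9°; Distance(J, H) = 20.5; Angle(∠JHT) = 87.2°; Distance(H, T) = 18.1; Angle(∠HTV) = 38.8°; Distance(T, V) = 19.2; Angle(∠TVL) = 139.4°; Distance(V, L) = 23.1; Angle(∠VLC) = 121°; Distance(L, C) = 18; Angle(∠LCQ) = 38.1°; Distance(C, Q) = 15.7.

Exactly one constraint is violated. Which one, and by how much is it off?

Distance(C, Q) = 15.7 — off by 3.80.

J = (0.00, 0.00) ✓; JH at -156.9° ✓; |JH| = 20.50 ✓; ∠JHT = 87.20° ✓; |HT| = 18.10 ✓; ∠HTV = 38.80° ✓; |TV| = 19.20 ✓; ∠TVL = 139.4° ✓; |VL| = 23.10 ✓; ∠VLC = 121.0° ✓; |LC| = 18.00 ✓; ∠LCQ = 38.10° ✓; |CQ| = 11.90 ✗.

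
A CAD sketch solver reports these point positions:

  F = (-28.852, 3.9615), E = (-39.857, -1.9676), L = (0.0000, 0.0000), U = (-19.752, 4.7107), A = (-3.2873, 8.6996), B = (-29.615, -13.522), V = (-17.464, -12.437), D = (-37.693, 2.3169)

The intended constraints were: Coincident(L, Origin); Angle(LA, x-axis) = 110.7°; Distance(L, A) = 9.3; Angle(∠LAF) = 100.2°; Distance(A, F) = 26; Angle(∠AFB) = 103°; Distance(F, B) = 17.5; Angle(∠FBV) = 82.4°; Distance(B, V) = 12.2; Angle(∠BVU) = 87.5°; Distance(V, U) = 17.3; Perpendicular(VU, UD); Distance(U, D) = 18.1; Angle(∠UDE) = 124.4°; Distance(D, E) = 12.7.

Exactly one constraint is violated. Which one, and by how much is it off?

Distance(D, E) = 12.7 — off by 7.90.

L = (0.00, 0.00) ✓; LA at 110.7° ✓; |LA| = 9.300 ✓; ∠LAF = 100.2° ✓; |AF| = 26.00 ✓; ∠AFB = 103.0° ✓; |FB| = 17.50 ✓; ∠FBV = 82.40° ✓; |BV| = 12.20 ✓; ∠BVU = 87.50° ✓; |VU| = 17.30 ✓; ∠(VU, UD) = 90.00° ✓; |UD| = 18.10 ✓; ∠UDE = 124.4° ✓; |DE| = 4.800 ✗.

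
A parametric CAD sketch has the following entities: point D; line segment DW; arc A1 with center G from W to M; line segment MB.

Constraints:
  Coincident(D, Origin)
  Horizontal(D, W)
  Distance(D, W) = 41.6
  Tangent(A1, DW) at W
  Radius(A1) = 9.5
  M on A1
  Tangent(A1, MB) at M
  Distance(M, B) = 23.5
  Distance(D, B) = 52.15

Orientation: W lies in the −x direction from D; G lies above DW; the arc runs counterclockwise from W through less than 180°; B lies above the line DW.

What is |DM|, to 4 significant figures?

34.65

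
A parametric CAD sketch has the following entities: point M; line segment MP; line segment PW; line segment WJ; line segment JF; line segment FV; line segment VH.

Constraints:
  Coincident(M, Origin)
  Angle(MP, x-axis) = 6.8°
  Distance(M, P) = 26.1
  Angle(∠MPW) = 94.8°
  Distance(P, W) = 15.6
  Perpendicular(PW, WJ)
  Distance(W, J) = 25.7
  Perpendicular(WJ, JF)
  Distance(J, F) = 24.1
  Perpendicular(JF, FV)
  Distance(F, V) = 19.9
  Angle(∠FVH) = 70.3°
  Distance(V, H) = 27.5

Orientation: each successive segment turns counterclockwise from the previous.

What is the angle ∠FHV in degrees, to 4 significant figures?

42.02°

M is at the origin; MP runs at 6.8° with length 26.1, so P = (25.92, 3.090). ∠MPW = 94.8° gives PW at 92.00° from the x-axis; with |PW| = 15.6, W = (25.37, 18.68). PW ⟂ WJ, so WJ runs at -178.0°; with |WJ| = 25.7, J = (-0.3124, 17.78). WJ ⟂ JF, so JF runs at -88.00°; with |JF| = 24.1, F = (0.5287, -6.301). JF is perpendicular to FV, so FV runs at 2.000°; with |FV| = 19.9, V = (20.42, -5.607). ∠FVH = 70.3° gives VH at 111.7° from the x-axis; with |VH| = 27.5, H = (10.25, 19.94). Then cos ∠FHV = HF·HV / (|HF||HV|), giving 42.02°.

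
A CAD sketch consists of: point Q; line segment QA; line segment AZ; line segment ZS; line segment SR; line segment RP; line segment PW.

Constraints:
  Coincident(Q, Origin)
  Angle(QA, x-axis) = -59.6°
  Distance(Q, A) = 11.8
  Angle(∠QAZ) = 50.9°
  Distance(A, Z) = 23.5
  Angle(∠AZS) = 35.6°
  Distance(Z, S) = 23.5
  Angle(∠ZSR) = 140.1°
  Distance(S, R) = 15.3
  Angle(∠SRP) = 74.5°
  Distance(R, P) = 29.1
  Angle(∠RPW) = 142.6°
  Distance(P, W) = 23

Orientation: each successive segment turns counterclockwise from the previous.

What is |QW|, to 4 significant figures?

38.05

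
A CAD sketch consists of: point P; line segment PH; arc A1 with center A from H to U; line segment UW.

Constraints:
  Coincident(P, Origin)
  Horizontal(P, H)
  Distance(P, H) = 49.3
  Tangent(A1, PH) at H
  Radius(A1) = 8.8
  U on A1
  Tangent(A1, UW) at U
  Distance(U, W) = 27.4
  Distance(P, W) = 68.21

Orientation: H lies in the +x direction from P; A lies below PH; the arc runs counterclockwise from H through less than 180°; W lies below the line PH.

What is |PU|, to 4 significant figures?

44.29

P is at the origin; PH is horizontal with |PH| = 49.3 and H on the +x side, so H = (49.30, 0.000). Since A1 is tangent to PH there, AH ⟂ PH, so A = H + (0, -8.8) = (49.30, -8.800). Since AU ⟂ UW (tangency), |AW| = √(8.8² + 27.4²) = 28.78 regardless of where U sits on A1. So W lies on both circle(P, 68.21) and circle(A, 28.78); the below-PH intersection is W = (57.74, -36.31). U is the foot of the tangent from W: U = (42.08, -13.83).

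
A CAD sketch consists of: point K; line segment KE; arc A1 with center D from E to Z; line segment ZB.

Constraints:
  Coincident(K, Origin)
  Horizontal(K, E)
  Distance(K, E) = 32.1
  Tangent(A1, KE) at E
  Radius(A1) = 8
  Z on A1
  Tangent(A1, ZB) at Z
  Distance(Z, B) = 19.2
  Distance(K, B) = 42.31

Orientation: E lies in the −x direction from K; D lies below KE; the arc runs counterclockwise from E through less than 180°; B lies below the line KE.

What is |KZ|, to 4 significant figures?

40.95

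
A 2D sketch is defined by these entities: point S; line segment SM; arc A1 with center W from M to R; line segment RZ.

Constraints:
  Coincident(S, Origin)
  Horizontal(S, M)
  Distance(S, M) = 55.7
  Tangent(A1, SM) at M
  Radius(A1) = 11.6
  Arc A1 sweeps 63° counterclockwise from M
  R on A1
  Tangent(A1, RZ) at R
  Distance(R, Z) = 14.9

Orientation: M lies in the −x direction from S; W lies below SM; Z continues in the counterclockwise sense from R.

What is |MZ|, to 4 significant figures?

26.02

S is at the origin; S and M share the same y with |SM| = 55.7 and M on the −x side, so M = (-55.70, 0.000). Tangency of A1 to SM means the radius WM is perpendicular to SM, so W = M + (0, -11.6) = (-55.70, -11.60). On A1, M sits at bearing 90° from W; a 63° counterclockwise sweep puts R at bearing 153°, so R = W + 11.6·(cos 153°, sin 153°) = (-66.04, -6.334). Tangency of A1 to RZ means the radius WR is perpendicular to RZ, so RZ runs along (−sin 153°, cos 153°); with |RZ| = 14.9, Z = (-72.80, -19.61). Then |MZ| = |Z − M| = 26.02.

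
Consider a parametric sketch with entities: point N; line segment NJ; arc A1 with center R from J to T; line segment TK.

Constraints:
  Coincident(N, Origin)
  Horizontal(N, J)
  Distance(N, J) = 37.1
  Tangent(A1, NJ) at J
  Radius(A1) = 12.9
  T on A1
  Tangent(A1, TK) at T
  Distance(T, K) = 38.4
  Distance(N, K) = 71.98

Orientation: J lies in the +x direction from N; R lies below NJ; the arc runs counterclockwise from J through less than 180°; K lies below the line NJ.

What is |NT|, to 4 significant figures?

34.12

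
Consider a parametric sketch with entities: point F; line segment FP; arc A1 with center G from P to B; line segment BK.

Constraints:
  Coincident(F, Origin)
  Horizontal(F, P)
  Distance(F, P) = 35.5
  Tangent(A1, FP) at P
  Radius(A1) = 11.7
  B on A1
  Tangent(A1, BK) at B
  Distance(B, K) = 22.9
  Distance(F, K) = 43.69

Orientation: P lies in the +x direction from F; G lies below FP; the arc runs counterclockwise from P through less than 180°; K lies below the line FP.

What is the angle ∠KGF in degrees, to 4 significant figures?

85.54°

F is at the origin; F and P share the same y with |FP| = 35.5 and P on the +x side, so P = (35.50, 0.000). Tangency of A1 to FP means the radius GP is perpendicular to FP, so G = P + (0, -11.7) = (35.50, -11.70). Since GB ⟂ BK (tangency), |GK| = √(11.7² + 22.9²) = 25.72 regardless of where B sits on A1. So K lies on both circle(F, 43.69) and circle(G, 25.72); the below-FP intersection is K = (25.57, -35.42). B is the foot of the tangent from K: B = (23.83, -12.59).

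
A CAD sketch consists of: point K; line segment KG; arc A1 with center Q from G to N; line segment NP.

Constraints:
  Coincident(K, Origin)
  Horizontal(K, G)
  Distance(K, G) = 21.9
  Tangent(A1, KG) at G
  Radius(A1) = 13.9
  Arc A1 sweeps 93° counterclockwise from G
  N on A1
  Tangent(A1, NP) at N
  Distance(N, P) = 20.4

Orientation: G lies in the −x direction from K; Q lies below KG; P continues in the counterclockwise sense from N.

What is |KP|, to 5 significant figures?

49.295

K is at the origin; KG is horizontal with |KG| = 21.9 and G on the −x side, so G = (-21.900, 0.0000). Tangency of A1 to KG means the radius QG is perpendicular to KG, so Q = G + (0, -13.9) = (-21.900, -13.900). On A1, G sits at bearing 90° from Q; a 93° counterclockwise sweep puts N at bearing 183°, so N = Q + 13.9·(cos 183°, sin 183°) = (-35.781, -14.627). Tangency of A1 to NP means the radius QN is perpendicular to NP, so NP runs along (−sin 183°, cos 183°); with |NP| = 20.4, P = (-34.713, -35.000). Then |KP| = |P − K| = 49.295.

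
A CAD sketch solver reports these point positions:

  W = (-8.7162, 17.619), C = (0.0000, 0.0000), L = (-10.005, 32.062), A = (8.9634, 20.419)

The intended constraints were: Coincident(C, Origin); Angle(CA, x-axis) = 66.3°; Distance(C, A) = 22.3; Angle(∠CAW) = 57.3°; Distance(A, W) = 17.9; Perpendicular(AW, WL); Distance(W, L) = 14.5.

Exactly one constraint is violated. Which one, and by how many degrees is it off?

Perpendicular(AW, WL) — off by 3.90°.

C = (0.00, 0.00) ✓; CA at 66.30° ✓; |CA| = 22.30 ✓; ∠CAW = 57.30° ✓; |AW| = 17.90 ✓; ∠(AW, WL) = 93.90° ✗; |WL| = 14.50 ✓.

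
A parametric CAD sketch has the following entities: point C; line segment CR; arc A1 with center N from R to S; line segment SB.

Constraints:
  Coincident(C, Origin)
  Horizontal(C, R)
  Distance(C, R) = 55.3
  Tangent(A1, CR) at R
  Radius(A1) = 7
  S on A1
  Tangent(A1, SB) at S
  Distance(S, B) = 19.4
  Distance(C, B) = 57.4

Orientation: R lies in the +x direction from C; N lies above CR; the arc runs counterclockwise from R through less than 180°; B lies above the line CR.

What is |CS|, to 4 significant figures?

62.12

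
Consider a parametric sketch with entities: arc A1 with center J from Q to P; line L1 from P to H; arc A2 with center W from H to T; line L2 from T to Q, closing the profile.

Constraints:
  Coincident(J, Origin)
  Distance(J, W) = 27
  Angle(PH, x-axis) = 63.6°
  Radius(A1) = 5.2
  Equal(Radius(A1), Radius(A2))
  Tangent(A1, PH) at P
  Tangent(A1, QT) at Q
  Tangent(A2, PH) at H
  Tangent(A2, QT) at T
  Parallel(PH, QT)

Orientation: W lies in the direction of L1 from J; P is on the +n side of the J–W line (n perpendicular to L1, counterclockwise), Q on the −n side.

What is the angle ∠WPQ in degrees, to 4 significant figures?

79.10°

The slot axis is L1's direction at 63.6°, so u = (cos 63.6°, sin 63.6°) = (0.4446, 0.8957) and n = (−sin 63.6°, cos 63.6°) = (-0.8957, 0.4446). J is at the origin and W lies 27.0 along u from J, so W = 27.0·u = (12.01, 24.18). Tangency of A1 to both parallel lines with radius 5.2 puts P and Q at J ± 5.2·n: P = (-4.658, 2.312), Q = (4.658, -2.312). Then cos ∠WPQ = PW·PQ / (|PW||PQ|), giving 79.10°.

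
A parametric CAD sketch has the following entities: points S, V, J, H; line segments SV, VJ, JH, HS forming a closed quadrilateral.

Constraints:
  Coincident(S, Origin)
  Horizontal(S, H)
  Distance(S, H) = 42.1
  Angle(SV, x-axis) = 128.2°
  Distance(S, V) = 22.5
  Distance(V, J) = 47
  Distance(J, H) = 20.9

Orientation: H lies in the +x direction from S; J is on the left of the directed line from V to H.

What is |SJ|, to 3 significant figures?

38.1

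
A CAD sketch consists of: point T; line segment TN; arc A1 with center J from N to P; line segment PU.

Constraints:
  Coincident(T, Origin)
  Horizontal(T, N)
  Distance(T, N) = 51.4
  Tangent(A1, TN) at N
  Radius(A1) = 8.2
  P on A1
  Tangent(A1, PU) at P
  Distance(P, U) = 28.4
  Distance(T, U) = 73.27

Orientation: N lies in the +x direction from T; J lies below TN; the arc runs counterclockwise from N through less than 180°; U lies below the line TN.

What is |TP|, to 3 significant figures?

47.4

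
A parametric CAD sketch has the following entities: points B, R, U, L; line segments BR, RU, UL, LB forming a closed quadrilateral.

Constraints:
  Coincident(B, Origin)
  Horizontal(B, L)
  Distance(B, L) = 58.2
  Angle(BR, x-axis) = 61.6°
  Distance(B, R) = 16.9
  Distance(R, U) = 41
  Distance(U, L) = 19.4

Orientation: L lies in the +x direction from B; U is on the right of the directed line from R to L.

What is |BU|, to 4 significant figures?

42.20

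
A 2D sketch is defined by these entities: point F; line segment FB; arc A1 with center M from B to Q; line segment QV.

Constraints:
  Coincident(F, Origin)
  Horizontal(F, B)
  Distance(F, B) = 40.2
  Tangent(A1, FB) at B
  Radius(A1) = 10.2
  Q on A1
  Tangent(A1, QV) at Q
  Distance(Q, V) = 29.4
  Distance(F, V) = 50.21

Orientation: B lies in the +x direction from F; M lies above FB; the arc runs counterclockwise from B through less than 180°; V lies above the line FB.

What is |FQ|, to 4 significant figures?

51.03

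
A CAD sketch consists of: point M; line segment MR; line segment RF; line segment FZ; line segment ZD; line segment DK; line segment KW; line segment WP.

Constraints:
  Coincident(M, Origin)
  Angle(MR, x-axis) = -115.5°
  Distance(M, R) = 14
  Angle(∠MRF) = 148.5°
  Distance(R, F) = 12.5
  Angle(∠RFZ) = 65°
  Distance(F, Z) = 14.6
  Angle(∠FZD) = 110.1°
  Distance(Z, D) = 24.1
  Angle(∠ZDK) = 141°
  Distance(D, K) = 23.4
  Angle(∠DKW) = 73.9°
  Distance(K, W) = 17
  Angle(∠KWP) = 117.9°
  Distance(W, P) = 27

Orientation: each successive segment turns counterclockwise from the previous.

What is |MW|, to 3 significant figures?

22.3

M is at the origin; MR runs at -115.5° with length 14.0, so R = (-6.03, -12.6). ∠MRF = 148.5° gives RF at -84.0° from the x-axis; with |RF| = 12.5, F = (-4.72, -25.1). ∠RFZ = 65.0° gives FZ at 31.0° from the x-axis; with |FZ| = 14.6, Z = (7.79, -17.5). ∠FZD = 110.1° gives ZD at 101° from the x-axis; with |ZD| = 24.1, D = (3.24, 6.12). ∠ZDK = 141.0° gives DK at 140° from the x-axis; with |DK| = 23.4, K = (-14.7, 21.2). ∠DKW = 73.9° gives KW at -114° from the x-axis; with |KW| = 17.0, W = (-21.6, 5.66). Then |MW| = |W − M| = 22.3.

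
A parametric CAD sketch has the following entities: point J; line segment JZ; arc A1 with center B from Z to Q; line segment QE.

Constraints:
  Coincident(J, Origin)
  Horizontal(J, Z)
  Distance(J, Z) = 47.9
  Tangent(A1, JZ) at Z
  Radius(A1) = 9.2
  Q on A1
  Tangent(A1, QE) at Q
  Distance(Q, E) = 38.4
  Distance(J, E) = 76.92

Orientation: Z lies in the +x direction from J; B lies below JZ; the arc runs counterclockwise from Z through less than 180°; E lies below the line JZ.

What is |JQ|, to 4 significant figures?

42.69

J is at the origin; J and Z share the same y with |JZ| = 47.9 and Z on the +x side, so Z = (47.90, 0.000). Since A1 is tangent to JZ there, BZ ⟂ JZ, so B = Z + (0, -9.2) = (47.90, -9.200). Since BQ ⟂ QE (tangency), |BE| = √(9.2² + 38.4²) = 39.49 regardless of where Q sits on A1. So E lies on both circle(J, 76.92) and circle(B, 39.49); the below-JZ intersection is E = (61.43, -46.30). Q is the foot of the tangent from E: Q = (40.23, -14.28).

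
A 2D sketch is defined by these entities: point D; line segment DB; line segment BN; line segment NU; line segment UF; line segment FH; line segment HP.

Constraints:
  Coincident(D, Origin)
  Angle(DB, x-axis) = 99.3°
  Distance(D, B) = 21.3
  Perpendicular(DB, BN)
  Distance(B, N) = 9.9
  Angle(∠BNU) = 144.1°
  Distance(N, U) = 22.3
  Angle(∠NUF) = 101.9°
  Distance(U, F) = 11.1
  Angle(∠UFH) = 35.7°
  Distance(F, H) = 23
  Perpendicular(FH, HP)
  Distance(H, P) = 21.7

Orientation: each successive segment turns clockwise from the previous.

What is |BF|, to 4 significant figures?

33.00

∠BNU = 144.1° gives NU at -26.60° from the x-axis; with |NU| = 22.3, U = (26.27, 12.63). ∠NUF = 101.9° gives UF at -104.7° from the x-axis; with |UF| = 11.1, F = (23.45, 1.898). Then |BF| = |F − B| = 33.00.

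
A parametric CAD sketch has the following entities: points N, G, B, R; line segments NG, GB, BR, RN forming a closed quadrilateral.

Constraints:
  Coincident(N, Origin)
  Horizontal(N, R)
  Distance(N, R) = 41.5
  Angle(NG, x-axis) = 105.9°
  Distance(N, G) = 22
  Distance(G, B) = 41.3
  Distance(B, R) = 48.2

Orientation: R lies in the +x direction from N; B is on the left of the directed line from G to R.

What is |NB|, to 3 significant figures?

53.3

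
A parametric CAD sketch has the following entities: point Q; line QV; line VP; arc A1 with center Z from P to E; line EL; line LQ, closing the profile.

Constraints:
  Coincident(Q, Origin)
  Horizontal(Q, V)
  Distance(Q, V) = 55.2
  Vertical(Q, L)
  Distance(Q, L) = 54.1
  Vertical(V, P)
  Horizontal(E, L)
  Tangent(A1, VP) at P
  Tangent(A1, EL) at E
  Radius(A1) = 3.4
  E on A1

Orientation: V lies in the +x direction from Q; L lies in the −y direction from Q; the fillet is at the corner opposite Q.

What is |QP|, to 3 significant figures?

75.0

Q is at the origin; Q and V share the same y with |QV| = 55.2 and V on the +x side, so V = (55.2, 0.00). Q and L share the same x with |QL| = 54.1 and L on the −y side, so L = (0.00, -54.1). The virtual corner opposite Q is at (55.2, -54.1). Tangency of A1 to VP means the radius ZP is perpendicular to VP and A1 meets EL tangentially, so ZE is at right angles to EL, with radius 3.4, so the center Z sits 3.4 in from both sides at Z = (51.8, -50.7). That places the tangent points at P = (55.2, -50.7) on VP and E = (51.8, -54.1) on EL. Then |QP| = |P − Q| = 75.0.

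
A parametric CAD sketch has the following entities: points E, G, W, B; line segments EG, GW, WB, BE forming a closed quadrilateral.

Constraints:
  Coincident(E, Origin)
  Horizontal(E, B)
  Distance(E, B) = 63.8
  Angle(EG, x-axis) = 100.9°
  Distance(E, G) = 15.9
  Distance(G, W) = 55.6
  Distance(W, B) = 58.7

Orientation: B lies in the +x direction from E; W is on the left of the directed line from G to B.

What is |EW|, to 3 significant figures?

65.3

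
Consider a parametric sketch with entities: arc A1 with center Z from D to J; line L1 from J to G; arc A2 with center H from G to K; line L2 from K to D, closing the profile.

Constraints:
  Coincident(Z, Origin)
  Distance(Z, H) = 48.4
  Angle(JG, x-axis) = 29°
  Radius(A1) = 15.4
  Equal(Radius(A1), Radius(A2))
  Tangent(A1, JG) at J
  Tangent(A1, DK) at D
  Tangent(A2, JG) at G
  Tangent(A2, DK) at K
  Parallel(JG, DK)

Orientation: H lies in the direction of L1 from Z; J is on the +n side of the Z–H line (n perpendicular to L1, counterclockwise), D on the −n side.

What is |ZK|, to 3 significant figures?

50.8

The slot axis is L1's direction at 29.0°, so u = (cos 29.0°, sin 29.0°) = (0.875, 0.485) and n = (−sin 29.0°, cos 29.0°) = (-0.485, 0.875). Z is at the origin and H lies 48.4 along u from Z, so H = 48.4·u = (42.3, 23.5). Tangency of A1 to both parallel lines with radius 15.4 puts J and D at Z ± 15.4·n: J = (-7.47, 13.5), D = (7.47, -13.5). Equal radii place G and K the same way about H: G = H + 15.4·n = (34.9, 36.9), K = H − 15.4·n = (49.8, 10.0). Then |ZK| = |K − Z| = 50.8.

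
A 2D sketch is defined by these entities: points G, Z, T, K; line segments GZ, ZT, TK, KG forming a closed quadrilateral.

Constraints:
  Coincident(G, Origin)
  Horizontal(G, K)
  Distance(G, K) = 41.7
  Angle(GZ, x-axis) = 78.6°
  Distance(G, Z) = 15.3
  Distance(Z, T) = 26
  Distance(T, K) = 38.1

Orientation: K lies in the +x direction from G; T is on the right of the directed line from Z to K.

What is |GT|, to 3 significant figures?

12.1

Checks: |ZT| = 26.00 ✓; |TK| = 38.10 ✓.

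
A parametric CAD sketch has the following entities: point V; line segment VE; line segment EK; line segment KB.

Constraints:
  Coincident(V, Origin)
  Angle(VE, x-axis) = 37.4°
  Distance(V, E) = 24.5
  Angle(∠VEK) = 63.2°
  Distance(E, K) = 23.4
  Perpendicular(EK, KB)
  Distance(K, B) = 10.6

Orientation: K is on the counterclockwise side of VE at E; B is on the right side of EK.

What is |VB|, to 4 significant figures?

34.74

V is at the origin; VE runs at 37.4° with length 24.5, so E = 24.5·(cos 37.4°, sin 37.4°) = (19.46, 14.88). ∠VEK = 63.2°, so EK runs at 37.4° + (180° − 63.2°) = 154.2° from the x-axis; with |EK| = 23.4, K = E + 23.4·(cos 154.2°, sin 154.2°) = (-1.604, 25.07). EK is perpendicular to KB; with |KB| = 10.6 on the right of EK, B = K + 10.6·(0.4352, 0.9003) = (3.009, 34.61). Then |VB| = |B − V| = 34.74.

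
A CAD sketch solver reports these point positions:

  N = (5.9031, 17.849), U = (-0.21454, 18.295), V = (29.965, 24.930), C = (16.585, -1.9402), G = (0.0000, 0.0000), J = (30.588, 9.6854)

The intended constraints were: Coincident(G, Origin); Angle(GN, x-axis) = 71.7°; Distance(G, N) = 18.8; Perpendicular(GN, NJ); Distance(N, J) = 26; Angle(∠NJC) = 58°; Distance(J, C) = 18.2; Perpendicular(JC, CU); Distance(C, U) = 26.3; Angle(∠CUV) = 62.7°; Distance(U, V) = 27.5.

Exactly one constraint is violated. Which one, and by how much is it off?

Distance(U, V) = 27.5 — off by 3.40.

G = (0.00, 0.00) ✓; GN at 71.70° ✓; |GN| = 18.80 ✓; ∠(GN, NJ) = 90.00° ✓; |NJ| = 26.00 ✓; ∠NJC = 58.00° ✓; |JC| = 18.20 ✓; ∠(JC, CU) = 90.00° ✓; |CU| = 26.30 ✓; ∠CUV = 62.70° ✓; |UV| = 30.90 ✗.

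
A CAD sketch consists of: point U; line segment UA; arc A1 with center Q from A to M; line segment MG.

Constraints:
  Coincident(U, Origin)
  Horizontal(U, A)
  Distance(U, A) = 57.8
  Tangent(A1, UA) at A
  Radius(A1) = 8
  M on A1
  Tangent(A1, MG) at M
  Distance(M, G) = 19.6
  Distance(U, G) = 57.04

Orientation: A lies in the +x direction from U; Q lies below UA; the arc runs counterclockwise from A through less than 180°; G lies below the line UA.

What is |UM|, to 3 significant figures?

50.4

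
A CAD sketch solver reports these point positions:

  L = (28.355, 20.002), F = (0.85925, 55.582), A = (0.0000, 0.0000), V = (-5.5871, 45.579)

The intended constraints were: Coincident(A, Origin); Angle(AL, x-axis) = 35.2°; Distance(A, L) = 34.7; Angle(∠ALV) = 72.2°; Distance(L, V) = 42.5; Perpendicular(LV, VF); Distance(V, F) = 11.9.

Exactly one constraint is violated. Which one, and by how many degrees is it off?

Perpendicular(LV, VF) — off by 4.20°.

A = (0.00, 0.00) ✓; AL at 35.20° ✓; |AL| = 34.70 ✓; ∠ALV = 72.20° ✓; |LV| = 42.50 ✓; ∠(LV, VF) = 85.80° ✗; |VF| = 11.90 ✓.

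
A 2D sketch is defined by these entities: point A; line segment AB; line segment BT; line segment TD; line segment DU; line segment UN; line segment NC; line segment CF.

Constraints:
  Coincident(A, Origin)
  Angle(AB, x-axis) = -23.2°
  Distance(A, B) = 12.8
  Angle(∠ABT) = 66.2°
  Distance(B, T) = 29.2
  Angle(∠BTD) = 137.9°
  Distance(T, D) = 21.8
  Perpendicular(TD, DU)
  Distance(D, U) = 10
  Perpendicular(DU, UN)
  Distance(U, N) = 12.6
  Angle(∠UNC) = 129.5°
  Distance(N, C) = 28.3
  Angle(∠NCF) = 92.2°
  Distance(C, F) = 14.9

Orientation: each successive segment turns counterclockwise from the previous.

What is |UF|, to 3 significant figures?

37.2

A is at the origin; AB runs at -23.2° with length 12.8, so B = (11.8, -5.04). ∠ABT = 66.2° gives BT at 90.6° from the x-axis; with |BT| = 29.2, T = (11.5, 24.2). ∠BTD = 137.9° gives TD at 133° from the x-axis; with |TD| = 21.8, D = (-3.32, 40.2). The perpendicularity gives DU at right angles to TD, so DU runs at -137°; with |DU| = 10.0, U = (-10.7, 33.4). DU is perpendicular to UN, so UN runs at -47.3°; with |UN| = 12.6, N = (-2.13, 24.1). ∠UNC = 129.5° gives NC at 3.20° from the x-axis; with |NC| = 28.3, C = (26.1, 25.7). ∠NCF = 92.2° gives CF at 91.0° from the x-axis; with |CF| = 14.9, F = (25.9, 40.6). Then |UF| = |F − U| = 37.2.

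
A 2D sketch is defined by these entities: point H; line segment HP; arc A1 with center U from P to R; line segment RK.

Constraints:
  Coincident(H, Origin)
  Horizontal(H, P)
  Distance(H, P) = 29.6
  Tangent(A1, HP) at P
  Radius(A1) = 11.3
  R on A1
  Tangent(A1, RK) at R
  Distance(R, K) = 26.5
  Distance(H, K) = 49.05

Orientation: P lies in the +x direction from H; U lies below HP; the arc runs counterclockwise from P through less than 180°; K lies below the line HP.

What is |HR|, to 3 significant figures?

24.4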